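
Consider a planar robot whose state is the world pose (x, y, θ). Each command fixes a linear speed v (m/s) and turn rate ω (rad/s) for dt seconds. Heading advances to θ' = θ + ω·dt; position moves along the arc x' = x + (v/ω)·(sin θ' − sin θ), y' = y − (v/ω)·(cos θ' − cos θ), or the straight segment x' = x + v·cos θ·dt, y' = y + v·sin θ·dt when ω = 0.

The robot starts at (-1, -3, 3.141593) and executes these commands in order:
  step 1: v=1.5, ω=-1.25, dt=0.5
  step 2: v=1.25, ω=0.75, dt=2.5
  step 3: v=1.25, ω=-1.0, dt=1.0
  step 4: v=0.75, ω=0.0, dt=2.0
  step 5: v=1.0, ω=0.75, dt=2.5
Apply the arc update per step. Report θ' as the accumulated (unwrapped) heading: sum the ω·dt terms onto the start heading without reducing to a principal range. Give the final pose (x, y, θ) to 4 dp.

(-7.3932, -6.7809, 5.2666)

step 1: θ'=2.5166 (R=-1.2000) → pose (-1.7021, -2.7732, 2.5166)
step 2: θ'=4.3916 (R=1.6667) → pose (-4.2589, -3.5992, 4.3916)
step 3: θ'=3.3916 (R=-1.2500) → pose (-5.1359, -4.4162, 3.3916)
step 4: θ'=3.3916 (straight) → pose (-6.5893, -4.7873, 3.3916)
step 5: θ'=5.2666 (R=1.3333) → pose (-7.3932, -6.7809, 5.2666)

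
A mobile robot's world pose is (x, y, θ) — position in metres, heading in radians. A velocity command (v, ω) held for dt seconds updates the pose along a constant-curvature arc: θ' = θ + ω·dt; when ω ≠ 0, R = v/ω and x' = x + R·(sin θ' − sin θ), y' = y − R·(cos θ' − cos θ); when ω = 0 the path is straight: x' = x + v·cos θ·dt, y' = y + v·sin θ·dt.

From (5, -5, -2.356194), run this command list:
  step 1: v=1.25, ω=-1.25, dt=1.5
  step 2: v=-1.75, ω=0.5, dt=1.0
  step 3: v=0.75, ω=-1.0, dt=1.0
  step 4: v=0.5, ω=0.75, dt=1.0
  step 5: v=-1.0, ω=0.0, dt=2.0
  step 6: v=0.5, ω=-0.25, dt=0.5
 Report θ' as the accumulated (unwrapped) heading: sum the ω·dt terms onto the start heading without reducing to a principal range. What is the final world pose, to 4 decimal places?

(5.2404, -6.2424, -4.1062)

step 1: θ'=-4.2312 (R=-1.0000) → pose (3.4065, -4.7557, -4.2312)
step 2: θ'=-3.7312 (R=-3.5000) → pose (4.5629, -6.0449, -3.7312)
step 3: θ'=-4.7312 (R=-0.7500) → pose (4.2300, -5.4074, -4.7312)
step 4: θ'=-3.9812 (R=0.6667) → pose (4.0598, -4.9497, -3.9812)
step 5: θ'=-3.9812 (straight) → pose (5.3953, -6.4384, -3.9812)
step 6: θ'=-4.1062 (R=-2.0000) → pose (5.2404, -6.2424, -4.1062)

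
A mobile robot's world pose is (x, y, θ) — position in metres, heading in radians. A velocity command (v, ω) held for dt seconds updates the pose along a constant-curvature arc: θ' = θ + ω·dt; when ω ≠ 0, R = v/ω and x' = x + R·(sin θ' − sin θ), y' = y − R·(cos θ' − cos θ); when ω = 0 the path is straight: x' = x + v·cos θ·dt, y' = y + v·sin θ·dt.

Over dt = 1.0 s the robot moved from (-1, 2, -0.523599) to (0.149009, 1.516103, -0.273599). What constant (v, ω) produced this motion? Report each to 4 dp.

v = 1.2500, ω = 0.2500

Δθ = -0.273599 − -0.523599 = 0.250000
ω = Δθ/dt = 0.250000/1.0 = 0.2500
R = Δx/(sin θ' − sin θ) = 5.0000
v = R·ω = 5.0000·0.2500 = 1.2500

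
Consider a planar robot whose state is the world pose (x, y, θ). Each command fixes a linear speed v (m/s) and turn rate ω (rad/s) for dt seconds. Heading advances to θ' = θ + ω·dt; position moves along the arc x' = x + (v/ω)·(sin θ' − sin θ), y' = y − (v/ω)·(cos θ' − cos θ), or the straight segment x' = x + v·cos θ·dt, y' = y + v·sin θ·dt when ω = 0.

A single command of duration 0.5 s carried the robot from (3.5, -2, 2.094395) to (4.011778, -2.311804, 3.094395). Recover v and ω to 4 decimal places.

v = -1.2500, ω = 2.0000

Δθ = 3.094395 − 2.094395 = 1.000000
ω = Δθ/dt = 1.000000/0.5 = 2.0000
R = Δx/(sin θ' − sin θ) = -0.6250
v = R·ω = -0.6250·2.0000 = -1.2500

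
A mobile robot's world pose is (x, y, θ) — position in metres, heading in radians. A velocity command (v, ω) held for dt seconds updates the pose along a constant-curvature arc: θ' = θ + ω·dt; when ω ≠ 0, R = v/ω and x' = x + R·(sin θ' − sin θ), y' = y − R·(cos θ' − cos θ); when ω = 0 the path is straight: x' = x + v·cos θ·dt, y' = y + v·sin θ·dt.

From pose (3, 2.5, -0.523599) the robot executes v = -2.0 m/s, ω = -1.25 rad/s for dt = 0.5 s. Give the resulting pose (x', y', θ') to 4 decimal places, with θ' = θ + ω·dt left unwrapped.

(2.3405, 3.2300, -1.1486)

θ' = -0.5236 + -1.25·0.5 = -1.1486
R = v/ω = -2.0/-1.25 = 1.6000
x' = 3 + 1.6000·(sin -1.1486 − sin -0.5236) = 2.3405
y' = 2.5 − 1.6000·(cos -1.1486 − cos -0.5236) = 3.2300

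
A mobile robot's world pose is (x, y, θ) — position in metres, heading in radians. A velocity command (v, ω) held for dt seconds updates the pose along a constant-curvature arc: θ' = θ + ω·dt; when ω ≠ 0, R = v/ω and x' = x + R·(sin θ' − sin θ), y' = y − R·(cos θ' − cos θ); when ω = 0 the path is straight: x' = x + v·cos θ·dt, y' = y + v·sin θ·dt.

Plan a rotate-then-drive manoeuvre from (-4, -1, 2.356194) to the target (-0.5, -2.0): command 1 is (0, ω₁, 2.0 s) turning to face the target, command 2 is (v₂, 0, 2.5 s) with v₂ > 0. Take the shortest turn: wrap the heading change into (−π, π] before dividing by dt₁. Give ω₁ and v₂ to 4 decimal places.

ω₁ = -1.3172, v₂ = 1.4560

heading to target = atan2(-2−-1, -0.5−-4) = -0.2783
Δθ = wrap(-0.2783 − 2.3562) = -2.6345; ω₁ = Δθ/dt₁ = -1.3172
distance = √((-0.5−-4)² + (-2−-1)²) = 3.6401; v₂ = distance/dt₂ = 1.4560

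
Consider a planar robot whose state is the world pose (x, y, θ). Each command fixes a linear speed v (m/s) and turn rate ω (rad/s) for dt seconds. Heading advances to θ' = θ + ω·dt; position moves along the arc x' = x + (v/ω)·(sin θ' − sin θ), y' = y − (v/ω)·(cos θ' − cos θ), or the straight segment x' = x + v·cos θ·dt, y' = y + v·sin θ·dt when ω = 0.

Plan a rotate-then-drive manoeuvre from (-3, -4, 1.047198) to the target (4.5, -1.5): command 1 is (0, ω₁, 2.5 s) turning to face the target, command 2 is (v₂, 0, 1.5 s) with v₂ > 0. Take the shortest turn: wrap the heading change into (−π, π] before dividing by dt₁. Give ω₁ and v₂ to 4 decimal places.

heading to target = atan2(-1.5−-4, 4.5−-3) = 0.3218
Δθ = wrap(0.3218 − 1.0472) = -0.7254; ω₁ = Δθ/dt₁ = -0.2902
distance = √((4.5−-3)² + (-1.5−-4)²) = 7.9057; v₂ = distance/dt₂ = 5.2705

ω₁ = -0.2902, v₂ = 5.2705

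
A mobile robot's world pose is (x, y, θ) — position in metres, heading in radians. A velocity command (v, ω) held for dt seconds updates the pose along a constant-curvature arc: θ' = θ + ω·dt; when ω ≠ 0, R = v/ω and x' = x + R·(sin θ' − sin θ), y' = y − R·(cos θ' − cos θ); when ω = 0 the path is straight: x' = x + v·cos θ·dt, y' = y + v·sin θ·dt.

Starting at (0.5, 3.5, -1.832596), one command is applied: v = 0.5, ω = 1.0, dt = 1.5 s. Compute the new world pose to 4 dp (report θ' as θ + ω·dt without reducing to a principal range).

(0.8197, 2.8980, -0.3326)

θ' = -1.8326 + 1.0·1.5 = -0.3326
R = v/ω = 0.5/1.0 = 0.5000
x' = 0.5 + 0.5000·(sin -0.3326 − sin -1.8326) = 0.8197
y' = 3.5 − 0.5000·(cos -0.3326 − cos -1.8326) = 2.8980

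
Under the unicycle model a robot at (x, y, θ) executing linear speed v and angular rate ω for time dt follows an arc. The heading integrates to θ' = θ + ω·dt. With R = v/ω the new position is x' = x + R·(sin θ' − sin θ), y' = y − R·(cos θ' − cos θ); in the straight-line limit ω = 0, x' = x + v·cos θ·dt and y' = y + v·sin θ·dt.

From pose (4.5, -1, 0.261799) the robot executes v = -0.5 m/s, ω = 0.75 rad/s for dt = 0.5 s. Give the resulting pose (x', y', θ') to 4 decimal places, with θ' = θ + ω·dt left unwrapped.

(4.2761, -1.1079, 0.6368)

θ' = 0.2618 + 0.75·0.5 = 0.6368
R = v/ω = -0.5/0.75 = -0.6667
x' = 4.5 + -0.6667·(sin 0.6368 − sin 0.2618) = 4.2761
y' = -1 − -0.6667·(cos 0.6368 − cos 0.2618) = -1.1079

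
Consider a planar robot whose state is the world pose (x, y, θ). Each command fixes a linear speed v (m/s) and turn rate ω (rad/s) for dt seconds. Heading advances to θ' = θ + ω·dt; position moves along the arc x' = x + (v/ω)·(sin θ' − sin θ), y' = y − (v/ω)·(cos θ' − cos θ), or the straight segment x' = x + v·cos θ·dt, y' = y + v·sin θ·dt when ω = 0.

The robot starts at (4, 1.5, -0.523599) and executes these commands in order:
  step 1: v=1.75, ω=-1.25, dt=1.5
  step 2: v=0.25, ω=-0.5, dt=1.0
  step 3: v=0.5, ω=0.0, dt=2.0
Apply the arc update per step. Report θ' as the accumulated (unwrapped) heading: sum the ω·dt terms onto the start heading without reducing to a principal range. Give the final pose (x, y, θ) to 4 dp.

step 1: θ'=-2.3986 (R=-1.4000) → pose (4.2471, -0.7435, -2.3986)
step 2: θ'=-2.8986 (R=-0.5000) → pose (4.0292, -0.8605, -2.8986)
step 3: θ'=-2.8986 (straight) → pose (3.0585, -1.1012, -2.8986)

(3.0585, -1.1012, -2.8986)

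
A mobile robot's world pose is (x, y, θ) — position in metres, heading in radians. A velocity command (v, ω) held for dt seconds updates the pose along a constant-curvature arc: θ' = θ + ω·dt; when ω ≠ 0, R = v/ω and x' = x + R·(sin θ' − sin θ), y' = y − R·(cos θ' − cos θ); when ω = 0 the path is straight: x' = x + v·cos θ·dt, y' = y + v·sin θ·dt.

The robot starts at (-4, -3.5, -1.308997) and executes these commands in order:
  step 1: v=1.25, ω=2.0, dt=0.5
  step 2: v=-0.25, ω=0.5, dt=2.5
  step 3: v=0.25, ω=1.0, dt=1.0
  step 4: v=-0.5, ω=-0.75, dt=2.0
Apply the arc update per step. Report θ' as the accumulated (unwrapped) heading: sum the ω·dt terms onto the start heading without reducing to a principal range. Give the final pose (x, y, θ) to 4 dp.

step 1: θ'=-0.3090 (R=0.6250) → pose (-3.5864, -3.9336, -0.3090)
step 2: θ'=0.9410 (R=-0.5000) → pose (-4.1425, -4.1155, 0.9410)
step 3: θ'=1.9410 (R=0.2500) → pose (-4.1115, -3.8778, 1.9410)
step 4: θ'=0.4410 (R=0.6667) → pose (-4.4484, -4.7219, 0.4410)

(-4.4484, -4.7219, 0.4410)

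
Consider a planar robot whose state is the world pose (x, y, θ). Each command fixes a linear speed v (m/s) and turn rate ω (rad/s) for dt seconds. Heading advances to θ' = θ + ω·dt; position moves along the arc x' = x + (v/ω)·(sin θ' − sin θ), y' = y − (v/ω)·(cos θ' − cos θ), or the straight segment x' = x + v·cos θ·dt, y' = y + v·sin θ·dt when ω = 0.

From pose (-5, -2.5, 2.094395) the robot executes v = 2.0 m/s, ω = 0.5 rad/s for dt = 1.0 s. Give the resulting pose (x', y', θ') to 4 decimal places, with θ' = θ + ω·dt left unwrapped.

θ' = 2.0944 + 0.5·1.0 = 2.5944
R = v/ω = 2.0/0.5 = 4.0000
x' = -5 + 4.0000·(sin 2.5944 − sin 2.0944) = -6.3829
y' = -2.5 − 4.0000·(cos 2.5944 − cos 2.0944) = -1.0841

(-6.3829, -1.0841, 2.5944)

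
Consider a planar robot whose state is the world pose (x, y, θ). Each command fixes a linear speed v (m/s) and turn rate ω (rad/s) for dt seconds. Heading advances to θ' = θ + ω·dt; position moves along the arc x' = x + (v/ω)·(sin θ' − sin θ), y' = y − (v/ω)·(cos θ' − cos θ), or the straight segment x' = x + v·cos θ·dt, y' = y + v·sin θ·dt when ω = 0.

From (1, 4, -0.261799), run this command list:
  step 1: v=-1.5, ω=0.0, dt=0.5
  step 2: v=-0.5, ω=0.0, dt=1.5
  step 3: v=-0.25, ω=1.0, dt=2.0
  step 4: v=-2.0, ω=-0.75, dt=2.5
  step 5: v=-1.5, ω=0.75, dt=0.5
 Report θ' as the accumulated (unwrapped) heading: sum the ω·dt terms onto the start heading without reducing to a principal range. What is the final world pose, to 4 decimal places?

step 1: θ'=-0.2618 (straight) → pose (0.2756, 4.1941, -0.2618)
step 2: θ'=-0.2618 (straight) → pose (-0.4489, 4.3882, -0.2618)
step 3: θ'=1.7382 (R=-0.2500) → pose (-0.7601, 4.1051, 1.7382)
step 4: θ'=-0.1368 (R=2.6667) → pose (-3.7531, 1.0190, -0.1368)
step 5: θ'=0.2382 (R=-2.0000) → pose (-4.4978, 0.9812, 0.2382)

(-4.4978, 0.9812, 0.2382)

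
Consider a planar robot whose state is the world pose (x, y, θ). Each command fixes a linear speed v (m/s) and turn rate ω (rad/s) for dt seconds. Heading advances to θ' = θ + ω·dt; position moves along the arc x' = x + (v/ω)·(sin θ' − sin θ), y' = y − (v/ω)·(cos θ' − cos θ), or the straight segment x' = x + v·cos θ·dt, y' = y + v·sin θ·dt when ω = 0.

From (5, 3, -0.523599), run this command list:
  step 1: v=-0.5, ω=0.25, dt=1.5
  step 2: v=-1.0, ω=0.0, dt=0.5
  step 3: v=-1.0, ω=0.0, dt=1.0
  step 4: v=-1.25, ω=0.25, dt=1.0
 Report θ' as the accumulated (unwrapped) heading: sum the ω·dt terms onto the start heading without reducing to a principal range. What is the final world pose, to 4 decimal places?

(1.5662, 3.4974, 0.1014)

step 1: θ'=-0.1486 (R=-2.0000) → pose (4.2961, 3.2459, -0.1486)
step 2: θ'=-0.1486 (straight) → pose (3.8016, 3.3199, -0.1486)
step 3: θ'=-0.1486 (straight) → pose (2.8126, 3.4680, -0.1486)
step 4: θ'=0.1014 (R=-5.0000) → pose (1.5662, 3.4974, 0.1014)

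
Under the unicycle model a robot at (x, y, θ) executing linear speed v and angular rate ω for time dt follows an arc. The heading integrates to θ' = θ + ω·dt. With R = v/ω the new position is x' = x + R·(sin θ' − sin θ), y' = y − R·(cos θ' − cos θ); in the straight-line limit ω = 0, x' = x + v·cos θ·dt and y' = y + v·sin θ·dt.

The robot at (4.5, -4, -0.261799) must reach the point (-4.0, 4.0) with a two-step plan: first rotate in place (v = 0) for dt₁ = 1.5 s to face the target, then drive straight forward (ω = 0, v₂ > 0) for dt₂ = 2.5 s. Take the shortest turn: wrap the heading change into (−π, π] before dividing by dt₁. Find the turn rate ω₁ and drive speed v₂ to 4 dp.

heading to target = atan2(4−-4, -4−4.5) = 2.3865
Δθ = wrap(2.3865 − -0.2618) = 2.6483; ω₁ = Δθ/dt₁ = 1.7655
distance = √((-4−4.5)² + (4−-4)²) = 11.6726; v₂ = distance/dt₂ = 4.6690

ω₁ = 1.7655, v₂ = 4.6690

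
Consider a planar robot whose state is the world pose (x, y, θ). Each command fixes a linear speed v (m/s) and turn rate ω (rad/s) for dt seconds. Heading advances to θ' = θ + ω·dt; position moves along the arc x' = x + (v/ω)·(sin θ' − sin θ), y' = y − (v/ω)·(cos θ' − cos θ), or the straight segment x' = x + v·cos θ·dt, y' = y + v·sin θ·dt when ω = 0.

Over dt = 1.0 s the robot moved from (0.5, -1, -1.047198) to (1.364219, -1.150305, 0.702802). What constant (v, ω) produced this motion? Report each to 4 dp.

Δθ = 0.702802 − -1.047198 = 1.750000
ω = Δθ/dt = 1.750000/1.0 = 1.7500
R = Δx/(sin θ' − sin θ) = 0.5714
v = R·ω = 0.5714·1.7500 = 1.0000

v = 1.0000, ω = 1.7500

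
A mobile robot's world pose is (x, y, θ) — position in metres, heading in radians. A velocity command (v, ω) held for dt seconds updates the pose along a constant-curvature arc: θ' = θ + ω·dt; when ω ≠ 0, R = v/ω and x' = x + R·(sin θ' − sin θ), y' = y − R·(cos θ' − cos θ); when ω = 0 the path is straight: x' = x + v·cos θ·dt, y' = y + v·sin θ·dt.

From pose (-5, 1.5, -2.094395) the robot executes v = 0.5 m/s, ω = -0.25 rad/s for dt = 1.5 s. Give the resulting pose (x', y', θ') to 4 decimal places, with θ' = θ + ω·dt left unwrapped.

(-5.4866, 0.9351, -2.4694)

θ' = -2.0944 + -0.25·1.5 = -2.4694
R = v/ω = 0.5/-0.25 = -2.0000
x' = -5 + -2.0000·(sin -2.4694 − sin -2.0944) = -5.4866
y' = 1.5 − -2.0000·(cos -2.4694 − cos -2.0944) = 0.9351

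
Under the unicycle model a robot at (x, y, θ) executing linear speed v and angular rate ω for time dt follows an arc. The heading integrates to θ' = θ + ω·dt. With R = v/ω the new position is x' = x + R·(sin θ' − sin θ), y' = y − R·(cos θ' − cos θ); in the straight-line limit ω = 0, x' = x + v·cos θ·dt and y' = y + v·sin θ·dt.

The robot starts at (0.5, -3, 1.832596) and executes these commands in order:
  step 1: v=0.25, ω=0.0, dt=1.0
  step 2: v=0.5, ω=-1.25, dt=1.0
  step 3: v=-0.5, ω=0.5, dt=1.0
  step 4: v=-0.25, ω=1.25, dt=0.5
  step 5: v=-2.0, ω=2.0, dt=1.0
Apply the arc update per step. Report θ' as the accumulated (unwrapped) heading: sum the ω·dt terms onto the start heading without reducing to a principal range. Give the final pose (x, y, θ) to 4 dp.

(1.7740, -3.5157, 3.7076)

step 1: θ'=1.8326 (straight) → pose (0.4353, -2.7585, 1.8326)
step 2: θ'=0.5826 (R=-0.4000) → pose (0.6016, -2.3210, 0.5826)
step 3: θ'=1.0826 (R=-1.0000) → pose (0.2686, -2.6870, 1.0826)
step 4: θ'=1.7076 (R=-0.2000) → pose (0.2471, -2.8081, 1.7076)
step 5: θ'=3.7076 (R=-1.0000) → pose (1.7740, -3.5157, 3.7076)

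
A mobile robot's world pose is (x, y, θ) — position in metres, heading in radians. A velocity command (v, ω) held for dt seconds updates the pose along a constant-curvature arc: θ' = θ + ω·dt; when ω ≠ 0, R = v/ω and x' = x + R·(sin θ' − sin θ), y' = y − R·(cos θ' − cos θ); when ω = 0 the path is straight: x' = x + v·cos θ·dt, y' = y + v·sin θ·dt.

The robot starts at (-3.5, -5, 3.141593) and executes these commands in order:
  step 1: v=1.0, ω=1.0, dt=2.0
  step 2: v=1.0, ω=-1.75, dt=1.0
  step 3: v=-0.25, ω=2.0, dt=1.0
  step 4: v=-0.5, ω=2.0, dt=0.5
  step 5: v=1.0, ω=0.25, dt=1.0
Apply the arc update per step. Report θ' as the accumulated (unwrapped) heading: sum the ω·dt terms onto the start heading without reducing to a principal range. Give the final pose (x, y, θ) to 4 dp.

step 1: θ'=5.1416 (R=1.0000) → pose (-4.4093, -6.4161, 5.1416)
step 2: θ'=3.3916 (R=-0.5714) → pose (-4.7875, -7.2076, 3.3916)
step 3: θ'=5.3916 (R=-0.1250) → pose (-4.7212, -7.0080, 5.3916)
step 4: θ'=6.3916 (R=-0.2500) → pose (-4.9428, -6.9165, 6.3916)
step 5: θ'=6.6416 (R=4.0000) → pose (-3.9724, -6.6858, 6.6416)

(-3.9724, -6.6858, 6.6416)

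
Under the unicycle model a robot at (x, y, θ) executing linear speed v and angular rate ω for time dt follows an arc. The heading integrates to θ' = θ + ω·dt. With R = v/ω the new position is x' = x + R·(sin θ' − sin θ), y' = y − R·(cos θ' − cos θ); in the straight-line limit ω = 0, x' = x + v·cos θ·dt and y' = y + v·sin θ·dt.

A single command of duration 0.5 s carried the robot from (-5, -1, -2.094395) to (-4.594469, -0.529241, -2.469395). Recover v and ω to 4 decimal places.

Δθ = -2.469395 − -2.094395 = -0.375000
ω = Δθ/dt = -0.375000/0.5 = -0.7500
R = −Δy/(cos θ' − cos θ) = 1.6667
v = R·ω = 1.6667·-0.7500 = -1.2500

v = -1.2500, ω = -0.7500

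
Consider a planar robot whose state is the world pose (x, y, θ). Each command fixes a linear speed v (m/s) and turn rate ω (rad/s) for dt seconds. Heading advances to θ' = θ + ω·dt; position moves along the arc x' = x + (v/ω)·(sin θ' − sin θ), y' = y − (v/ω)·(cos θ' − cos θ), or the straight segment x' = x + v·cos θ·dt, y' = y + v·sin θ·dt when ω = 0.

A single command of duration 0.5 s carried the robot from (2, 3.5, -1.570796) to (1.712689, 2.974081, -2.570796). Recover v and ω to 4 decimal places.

Δθ = -2.570796 − -1.570796 = -1.000000
ω = Δθ/dt = -1.000000/0.5 = -2.0000
R = −Δy/(cos θ' − cos θ) = -0.6250
v = R·ω = -0.6250·-2.0000 = 1.2500

v = 1.2500, ω = -2.0000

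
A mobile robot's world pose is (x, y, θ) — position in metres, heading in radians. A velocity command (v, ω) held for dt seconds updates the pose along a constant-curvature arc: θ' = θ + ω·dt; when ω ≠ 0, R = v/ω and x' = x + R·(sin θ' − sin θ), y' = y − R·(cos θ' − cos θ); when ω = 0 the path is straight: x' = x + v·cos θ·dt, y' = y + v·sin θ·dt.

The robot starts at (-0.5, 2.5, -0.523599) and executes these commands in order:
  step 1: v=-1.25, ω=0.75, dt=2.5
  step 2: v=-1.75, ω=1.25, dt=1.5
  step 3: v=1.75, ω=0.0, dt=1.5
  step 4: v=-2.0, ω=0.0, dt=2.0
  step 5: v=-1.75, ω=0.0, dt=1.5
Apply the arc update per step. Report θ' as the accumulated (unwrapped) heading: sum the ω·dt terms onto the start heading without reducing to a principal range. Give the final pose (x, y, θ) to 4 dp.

step 1: θ'=1.3514 (R=-1.6667) → pose (-2.9600, 1.4194, 1.3514)
step 2: θ'=3.2264 (R=-1.4000) → pose (-1.4750, -0.2803, 3.2264)
step 3: θ'=3.2264 (straight) → pose (-4.0906, -0.5027, 3.2264)
step 4: θ'=3.2264 (straight) → pose (-0.1050, -0.1638, 3.2264)
step 5: θ'=3.2264 (straight) → pose (2.5106, 0.0585, 3.2264)

(2.5106, 0.0585, 3.2264)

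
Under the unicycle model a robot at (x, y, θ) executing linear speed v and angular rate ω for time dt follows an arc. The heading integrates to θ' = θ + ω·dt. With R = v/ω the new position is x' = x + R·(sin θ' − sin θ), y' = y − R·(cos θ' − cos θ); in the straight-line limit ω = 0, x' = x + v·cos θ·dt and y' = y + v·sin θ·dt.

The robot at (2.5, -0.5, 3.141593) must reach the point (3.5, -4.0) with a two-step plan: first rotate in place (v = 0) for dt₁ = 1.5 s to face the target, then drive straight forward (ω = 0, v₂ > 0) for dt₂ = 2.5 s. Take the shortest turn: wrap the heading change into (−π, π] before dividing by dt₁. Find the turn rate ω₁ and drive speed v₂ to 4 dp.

heading to target = atan2(-4−-0.5, 3.5−2.5) = -1.2925
Δθ = wrap(-1.2925 − 3.1416) = 1.8491; ω₁ = Δθ/dt₁ = 1.2327
distance = √((3.5−2.5)² + (-4−-0.5)²) = 3.6401; v₂ = distance/dt₂ = 1.4560

ω₁ = 1.2327, v₂ = 1.4560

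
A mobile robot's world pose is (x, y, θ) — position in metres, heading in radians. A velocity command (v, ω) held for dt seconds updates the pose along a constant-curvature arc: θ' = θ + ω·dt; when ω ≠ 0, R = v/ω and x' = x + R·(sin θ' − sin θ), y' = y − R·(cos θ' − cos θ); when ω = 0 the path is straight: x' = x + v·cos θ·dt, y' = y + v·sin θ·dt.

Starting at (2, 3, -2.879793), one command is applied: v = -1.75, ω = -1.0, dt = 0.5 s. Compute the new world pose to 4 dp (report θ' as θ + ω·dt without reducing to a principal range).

θ' = -2.8798 + -1.0·0.5 = -3.3798
R = v/ω = -1.75/-1.0 = 1.7500
x' = 2 + 1.7500·(sin -3.3798 − sin -2.8798) = 2.8659
y' = 3 − 1.7500·(cos -3.3798 − cos -2.8798) = 3.0102

(2.8659, 3.0102, -3.3798)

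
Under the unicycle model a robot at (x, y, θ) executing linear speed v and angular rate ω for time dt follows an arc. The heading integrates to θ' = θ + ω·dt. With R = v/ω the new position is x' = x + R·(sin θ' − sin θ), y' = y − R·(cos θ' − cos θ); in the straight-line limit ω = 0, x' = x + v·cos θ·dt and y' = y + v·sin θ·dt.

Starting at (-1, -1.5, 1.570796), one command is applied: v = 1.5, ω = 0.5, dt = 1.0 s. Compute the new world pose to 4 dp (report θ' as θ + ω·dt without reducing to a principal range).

θ' = 1.5708 + 0.5·1.0 = 2.0708
R = v/ω = 1.5/0.5 = 3.0000
x' = -1 + 3.0000·(sin 2.0708 − sin 1.5708) = -1.3673
y' = -1.5 − 3.0000·(cos 2.0708 − cos 1.5708) = -0.0617

(-1.3673, -0.0617, 2.0708)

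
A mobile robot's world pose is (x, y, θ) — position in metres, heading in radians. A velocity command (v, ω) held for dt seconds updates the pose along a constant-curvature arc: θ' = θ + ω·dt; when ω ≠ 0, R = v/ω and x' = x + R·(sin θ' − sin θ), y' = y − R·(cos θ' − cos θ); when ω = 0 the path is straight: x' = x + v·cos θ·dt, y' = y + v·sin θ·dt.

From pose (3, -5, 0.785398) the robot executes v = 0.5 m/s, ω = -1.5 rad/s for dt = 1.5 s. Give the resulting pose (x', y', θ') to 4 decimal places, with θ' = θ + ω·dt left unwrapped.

θ' = 0.7854 + -1.5·1.5 = -1.4646
R = v/ω = 0.5/-1.5 = -0.3333
x' = 3 + -0.3333·(sin -1.4646 − sin 0.7854) = 3.5672
y' = -5 − -0.3333·(cos -1.4646 − cos 0.7854) = -5.2004

(3.5672, -5.2004, -1.4646)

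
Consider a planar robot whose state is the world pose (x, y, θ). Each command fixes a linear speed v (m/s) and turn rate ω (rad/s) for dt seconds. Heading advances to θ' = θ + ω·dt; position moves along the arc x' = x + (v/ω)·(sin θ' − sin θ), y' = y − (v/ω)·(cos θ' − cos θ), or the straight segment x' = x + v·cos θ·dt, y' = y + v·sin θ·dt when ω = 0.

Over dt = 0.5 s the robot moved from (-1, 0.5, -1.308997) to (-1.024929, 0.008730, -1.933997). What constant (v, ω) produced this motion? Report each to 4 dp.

Δθ = -1.933997 − -1.308997 = -0.625000
ω = Δθ/dt = -0.625000/0.5 = -1.2500
R = −Δy/(cos θ' − cos θ) = -0.8000
v = R·ω = -0.8000·-1.2500 = 1.0000

v = 1.0000, ω = -1.2500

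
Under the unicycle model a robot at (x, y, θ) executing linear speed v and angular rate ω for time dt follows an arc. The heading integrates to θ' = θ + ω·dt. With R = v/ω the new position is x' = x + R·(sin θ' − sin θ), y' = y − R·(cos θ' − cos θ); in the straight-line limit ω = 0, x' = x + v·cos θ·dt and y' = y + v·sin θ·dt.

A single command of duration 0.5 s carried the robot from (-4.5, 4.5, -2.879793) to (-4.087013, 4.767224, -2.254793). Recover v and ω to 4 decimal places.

Δθ = -2.254793 − -2.879793 = 0.625000
ω = Δθ/dt = 0.625000/0.5 = 1.2500
R = Δx/(sin θ' − sin θ) = -0.8000
v = R·ω = -0.8000·1.2500 = -1.0000

v = -1.0000, ω = 1.2500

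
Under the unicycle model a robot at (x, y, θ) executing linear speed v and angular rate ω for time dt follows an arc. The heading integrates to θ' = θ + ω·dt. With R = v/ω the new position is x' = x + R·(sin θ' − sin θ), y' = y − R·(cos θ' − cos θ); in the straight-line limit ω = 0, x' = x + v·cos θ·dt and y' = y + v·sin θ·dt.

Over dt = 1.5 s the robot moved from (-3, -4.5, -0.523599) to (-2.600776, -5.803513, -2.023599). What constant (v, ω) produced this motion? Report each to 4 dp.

Δθ = -2.023599 − -0.523599 = -1.500000
ω = Δθ/dt = -1.500000/1.5 = -1.0000
R = −Δy/(cos θ' − cos θ) = -1.0000
v = R·ω = -1.0000·-1.0000 = 1.0000

v = 1.0000, ω = -1.0000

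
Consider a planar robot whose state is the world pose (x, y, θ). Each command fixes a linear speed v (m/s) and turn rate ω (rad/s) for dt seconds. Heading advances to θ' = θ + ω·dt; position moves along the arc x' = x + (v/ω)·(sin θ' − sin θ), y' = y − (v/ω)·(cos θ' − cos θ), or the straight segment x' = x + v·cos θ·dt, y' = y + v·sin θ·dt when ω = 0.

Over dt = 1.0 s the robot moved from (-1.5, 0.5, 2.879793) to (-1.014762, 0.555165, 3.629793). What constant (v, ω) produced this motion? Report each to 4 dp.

v = -0.5000, ω = 0.7500

Δθ = 3.629793 − 2.879793 = 0.750000
ω = Δθ/dt = 0.750000/1.0 = 0.7500
R = Δx/(sin θ' − sin θ) = -0.6667
v = R·ω = -0.6667·0.7500 = -0.5000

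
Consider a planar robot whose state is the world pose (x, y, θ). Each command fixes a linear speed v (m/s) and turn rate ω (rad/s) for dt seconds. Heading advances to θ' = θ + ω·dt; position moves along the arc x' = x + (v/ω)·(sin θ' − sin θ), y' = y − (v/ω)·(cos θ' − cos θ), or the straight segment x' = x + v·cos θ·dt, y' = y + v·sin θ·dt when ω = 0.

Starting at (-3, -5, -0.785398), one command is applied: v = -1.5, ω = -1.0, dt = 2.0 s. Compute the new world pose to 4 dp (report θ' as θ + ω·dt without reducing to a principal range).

θ' = -0.7854 + -1.0·2.0 = -2.7854
R = v/ω = -1.5/-1.0 = 1.5000
x' = -3 + 1.5000·(sin -2.7854 − sin -0.7854) = -2.4624
y' = -5 − 1.5000·(cos -2.7854 − cos -0.7854) = -2.5335

(-2.4624, -2.5335, -2.7854)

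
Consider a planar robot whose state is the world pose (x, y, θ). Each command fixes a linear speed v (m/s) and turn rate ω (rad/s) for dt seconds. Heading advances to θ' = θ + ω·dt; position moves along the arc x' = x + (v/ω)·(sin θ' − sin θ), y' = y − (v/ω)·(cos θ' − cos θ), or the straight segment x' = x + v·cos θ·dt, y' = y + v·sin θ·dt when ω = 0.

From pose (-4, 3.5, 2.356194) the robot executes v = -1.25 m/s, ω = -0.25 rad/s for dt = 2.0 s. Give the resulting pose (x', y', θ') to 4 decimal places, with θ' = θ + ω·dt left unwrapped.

θ' = 2.3562 + -0.25·2.0 = 1.8562
R = v/ω = -1.25/-0.25 = 5.0000
x' = -4 + 5.0000·(sin 1.8562 − sin 2.3562) = -2.7378
y' = 3.5 − 5.0000·(cos 1.8562 − cos 2.3562) = 1.3722

(-2.7378, 1.3722, 1.8562)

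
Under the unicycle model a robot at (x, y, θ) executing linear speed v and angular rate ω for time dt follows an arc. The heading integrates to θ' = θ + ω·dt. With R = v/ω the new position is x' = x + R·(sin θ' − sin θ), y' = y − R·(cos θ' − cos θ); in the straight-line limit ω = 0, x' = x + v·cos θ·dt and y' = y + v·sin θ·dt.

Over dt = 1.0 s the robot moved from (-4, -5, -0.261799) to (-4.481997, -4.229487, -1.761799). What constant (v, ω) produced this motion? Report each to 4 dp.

Δθ = -1.761799 − -0.261799 = -1.500000
ω = Δθ/dt = -1.500000/1.0 = -1.5000
R = −Δy/(cos θ' − cos θ) = 0.6667
v = R·ω = 0.6667·-1.5000 = -1.0000

v = -1.0000, ω = -1.5000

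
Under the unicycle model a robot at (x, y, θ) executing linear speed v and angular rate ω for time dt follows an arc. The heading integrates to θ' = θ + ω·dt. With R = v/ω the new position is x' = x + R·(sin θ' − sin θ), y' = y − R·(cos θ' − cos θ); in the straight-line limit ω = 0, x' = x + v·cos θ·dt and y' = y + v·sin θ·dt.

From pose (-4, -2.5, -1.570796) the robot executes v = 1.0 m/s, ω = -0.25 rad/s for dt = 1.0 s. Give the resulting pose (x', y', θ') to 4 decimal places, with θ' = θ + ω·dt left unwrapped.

θ' = -1.5708 + -0.25·1.0 = -1.8208
R = v/ω = 1.0/-0.25 = -4.0000
x' = -4 + -4.0000·(sin -1.8208 − sin -1.5708) = -4.1243
y' = -2.5 − -4.0000·(cos -1.8208 − cos -1.5708) = -3.4896

(-4.1243, -3.4896, -1.8208)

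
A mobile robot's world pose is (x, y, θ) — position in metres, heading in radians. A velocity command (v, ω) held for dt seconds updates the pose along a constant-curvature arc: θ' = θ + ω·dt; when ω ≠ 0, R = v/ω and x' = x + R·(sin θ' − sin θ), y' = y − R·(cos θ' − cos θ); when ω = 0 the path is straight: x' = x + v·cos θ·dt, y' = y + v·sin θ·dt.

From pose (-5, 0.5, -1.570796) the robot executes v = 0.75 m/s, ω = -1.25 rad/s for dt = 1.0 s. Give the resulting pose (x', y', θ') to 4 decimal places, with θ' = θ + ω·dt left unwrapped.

(-5.4108, -0.0694, -2.8208)

θ' = -1.5708 + -1.25·1.0 = -2.8208
R = v/ω = 0.75/-1.25 = -0.6000
x' = -5 + -0.6000·(sin -2.8208 − sin -1.5708) = -5.4108
y' = 0.5 − -0.6000·(cos -2.8208 − cos -1.5708) = -0.0694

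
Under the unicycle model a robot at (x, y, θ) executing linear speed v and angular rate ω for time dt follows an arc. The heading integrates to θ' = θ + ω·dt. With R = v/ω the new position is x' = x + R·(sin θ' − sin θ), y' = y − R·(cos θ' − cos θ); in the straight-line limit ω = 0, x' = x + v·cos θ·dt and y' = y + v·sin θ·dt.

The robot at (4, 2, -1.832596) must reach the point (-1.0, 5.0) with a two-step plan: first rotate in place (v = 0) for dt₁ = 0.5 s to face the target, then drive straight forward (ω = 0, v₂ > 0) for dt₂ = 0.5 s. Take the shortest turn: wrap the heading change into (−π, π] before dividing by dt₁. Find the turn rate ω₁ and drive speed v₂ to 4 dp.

heading to target = atan2(5−2, -1−4) = 2.6012
Δθ = wrap(2.6012 − -1.8326) = -1.8494; ω₁ = Δθ/dt₁ = -3.6988
distance = √((-1−4)² + (5−2)²) = 5.8310; v₂ = distance/dt₂ = 11.6619

ω₁ = -3.6988, v₂ = 11.6619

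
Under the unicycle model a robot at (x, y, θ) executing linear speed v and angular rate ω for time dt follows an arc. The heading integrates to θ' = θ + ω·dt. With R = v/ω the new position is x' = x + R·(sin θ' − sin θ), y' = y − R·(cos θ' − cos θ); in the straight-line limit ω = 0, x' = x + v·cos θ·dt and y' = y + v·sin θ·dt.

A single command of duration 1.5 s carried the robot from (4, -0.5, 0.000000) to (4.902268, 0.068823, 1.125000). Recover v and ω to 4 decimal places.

v = 0.7500, ω = 0.7500

Δθ = 1.125000 − 0.000000 = 1.125000
ω = Δθ/dt = 1.125000/1.5 = 0.7500
R = Δx/(sin θ' − sin θ) = 1.0000
v = R·ω = 1.0000·0.7500 = 0.7500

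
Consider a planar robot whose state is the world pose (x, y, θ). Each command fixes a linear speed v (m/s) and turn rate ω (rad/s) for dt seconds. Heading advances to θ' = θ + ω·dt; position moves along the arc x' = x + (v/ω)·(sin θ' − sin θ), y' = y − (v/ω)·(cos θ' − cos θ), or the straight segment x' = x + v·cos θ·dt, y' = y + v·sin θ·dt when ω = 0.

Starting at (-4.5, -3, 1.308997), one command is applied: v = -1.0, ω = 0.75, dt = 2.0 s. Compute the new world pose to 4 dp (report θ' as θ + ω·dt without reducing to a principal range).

θ' = 1.3090 + 0.75·2.0 = 2.8090
R = v/ω = -1.0/0.75 = -1.3333
x' = -4.5 + -1.3333·(sin 2.8090 − sin 1.3090) = -3.6474
y' = -3 − -1.3333·(cos 2.8090 − cos 1.3090) = -4.6054

(-3.6474, -4.6054, 2.8090)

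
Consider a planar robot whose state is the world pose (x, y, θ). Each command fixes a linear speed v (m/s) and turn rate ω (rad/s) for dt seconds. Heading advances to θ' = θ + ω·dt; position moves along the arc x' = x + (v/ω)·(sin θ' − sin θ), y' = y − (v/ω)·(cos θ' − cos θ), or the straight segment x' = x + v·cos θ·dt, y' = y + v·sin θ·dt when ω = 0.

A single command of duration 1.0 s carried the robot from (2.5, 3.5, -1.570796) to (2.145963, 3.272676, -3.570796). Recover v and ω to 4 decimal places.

Δθ = -3.570796 − -1.570796 = -2.000000
ω = Δθ/dt = -2.000000/1.0 = -2.0000
R = Δx/(sin θ' − sin θ) = -0.2500
v = R·ω = -0.2500·-2.0000 = 0.5000

v = 0.5000, ω = -2.0000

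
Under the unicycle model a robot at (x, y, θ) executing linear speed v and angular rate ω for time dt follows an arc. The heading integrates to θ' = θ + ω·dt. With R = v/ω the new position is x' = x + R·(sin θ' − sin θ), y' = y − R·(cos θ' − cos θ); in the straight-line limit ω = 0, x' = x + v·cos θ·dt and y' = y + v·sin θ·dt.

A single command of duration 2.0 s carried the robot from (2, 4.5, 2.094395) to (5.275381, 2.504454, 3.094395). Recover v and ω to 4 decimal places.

v = -2.0000, ω = 0.5000

Δθ = 3.094395 − 2.094395 = 1.000000
ω = Δθ/dt = 1.000000/2.0 = 0.5000
R = Δx/(sin θ' − sin θ) = -4.0000
v = R·ω = -4.0000·0.5000 = -2.0000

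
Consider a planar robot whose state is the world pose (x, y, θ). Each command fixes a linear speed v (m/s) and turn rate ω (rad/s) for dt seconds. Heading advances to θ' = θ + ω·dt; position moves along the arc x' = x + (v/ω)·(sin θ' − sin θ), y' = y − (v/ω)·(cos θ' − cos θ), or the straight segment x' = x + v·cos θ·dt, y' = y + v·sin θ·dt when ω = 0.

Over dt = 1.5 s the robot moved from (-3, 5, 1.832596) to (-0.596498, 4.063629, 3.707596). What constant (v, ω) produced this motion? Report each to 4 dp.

v = -2.0000, ω = 1.2500

Δθ = 3.707596 − 1.832596 = 1.875000
ω = Δθ/dt = 1.875000/1.5 = 1.2500
R = Δx/(sin θ' − sin θ) = -1.6000
v = R·ω = -1.6000·1.2500 = -2.0000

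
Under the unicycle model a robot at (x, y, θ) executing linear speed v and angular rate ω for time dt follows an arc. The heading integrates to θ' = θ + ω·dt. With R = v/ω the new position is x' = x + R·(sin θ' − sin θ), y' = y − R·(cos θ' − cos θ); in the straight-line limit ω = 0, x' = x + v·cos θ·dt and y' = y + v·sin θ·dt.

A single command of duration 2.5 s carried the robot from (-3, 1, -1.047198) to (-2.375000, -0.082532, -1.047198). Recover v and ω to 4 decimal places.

Δθ = -1.047198 − -1.047198 = 0.000000
ω = Δθ/dt = 0.000000/2.5 = 0.0000
ω = 0 → v = (Δx·cos θ + Δy·sin θ)/dt = 0.5000

v = 0.5000, ω = 0.0000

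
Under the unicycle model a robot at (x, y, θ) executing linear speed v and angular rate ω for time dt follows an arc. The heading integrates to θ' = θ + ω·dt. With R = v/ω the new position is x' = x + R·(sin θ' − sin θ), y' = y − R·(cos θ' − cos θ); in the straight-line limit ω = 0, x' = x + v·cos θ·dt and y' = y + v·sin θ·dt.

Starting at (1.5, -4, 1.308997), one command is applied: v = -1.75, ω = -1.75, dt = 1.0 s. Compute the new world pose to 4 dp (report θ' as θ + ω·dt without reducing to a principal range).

θ' = 1.3090 + -1.75·1.0 = -0.4410
R = v/ω = -1.75/-1.75 = 1.0000
x' = 1.5 + 1.0000·(sin -0.4410 − sin 1.3090) = 0.1072
y' = -4 − 1.0000·(cos -0.4410 − cos 1.3090) = -4.6455

(0.1072, -4.6455, -0.4410)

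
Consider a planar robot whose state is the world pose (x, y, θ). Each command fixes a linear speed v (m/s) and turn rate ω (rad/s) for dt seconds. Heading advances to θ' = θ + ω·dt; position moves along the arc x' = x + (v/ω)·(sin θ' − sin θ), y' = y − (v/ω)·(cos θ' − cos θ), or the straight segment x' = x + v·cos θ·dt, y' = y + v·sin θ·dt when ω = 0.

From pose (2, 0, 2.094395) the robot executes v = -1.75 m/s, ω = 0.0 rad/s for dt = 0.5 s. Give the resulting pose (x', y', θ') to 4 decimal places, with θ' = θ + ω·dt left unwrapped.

θ' = 2.0944 + 0.0·0.5 = 2.0944
ω = 0 → straight: x' = 2 + -1.75·cos(2.0944)·0.5 = 2.4375
y' = 0 + -1.75·sin(2.0944)·0.5 = -0.7578

(2.4375, -0.7578, 2.0944)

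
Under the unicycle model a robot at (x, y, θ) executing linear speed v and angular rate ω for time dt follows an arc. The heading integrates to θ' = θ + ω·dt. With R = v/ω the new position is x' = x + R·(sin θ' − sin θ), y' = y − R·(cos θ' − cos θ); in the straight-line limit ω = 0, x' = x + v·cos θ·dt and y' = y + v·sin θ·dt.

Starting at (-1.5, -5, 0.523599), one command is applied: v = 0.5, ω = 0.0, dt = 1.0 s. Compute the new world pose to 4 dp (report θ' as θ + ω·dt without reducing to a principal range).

(-1.0670, -4.7500, 0.5236)

θ' = 0.5236 + 0.0·1.0 = 0.5236
ω = 0 → straight: x' = -1.5 + 0.5·cos(0.5236)·1.0 = -1.0670
y' = -5 + 0.5·sin(0.5236)·1.0 = -4.7500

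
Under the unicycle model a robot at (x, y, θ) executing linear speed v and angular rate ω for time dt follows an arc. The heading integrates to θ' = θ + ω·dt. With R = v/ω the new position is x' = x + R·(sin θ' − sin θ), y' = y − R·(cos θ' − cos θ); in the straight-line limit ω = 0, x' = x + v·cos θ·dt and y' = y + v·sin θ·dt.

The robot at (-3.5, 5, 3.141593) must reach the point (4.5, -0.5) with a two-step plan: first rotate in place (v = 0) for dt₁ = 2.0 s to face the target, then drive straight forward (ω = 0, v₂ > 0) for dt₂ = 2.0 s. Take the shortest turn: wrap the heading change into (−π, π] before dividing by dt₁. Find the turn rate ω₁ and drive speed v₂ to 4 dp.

ω₁ = 1.2697, v₂ = 4.8541

heading to target = atan2(-0.5−5, 4.5−-3.5) = -0.6023
Δθ = wrap(-0.6023 − 3.1416) = 2.5393; ω₁ = Δθ/dt₁ = 1.2697
distance = √((4.5−-3.5)² + (-0.5−5)²) = 9.7082; v₂ = distance/dt₂ = 4.8541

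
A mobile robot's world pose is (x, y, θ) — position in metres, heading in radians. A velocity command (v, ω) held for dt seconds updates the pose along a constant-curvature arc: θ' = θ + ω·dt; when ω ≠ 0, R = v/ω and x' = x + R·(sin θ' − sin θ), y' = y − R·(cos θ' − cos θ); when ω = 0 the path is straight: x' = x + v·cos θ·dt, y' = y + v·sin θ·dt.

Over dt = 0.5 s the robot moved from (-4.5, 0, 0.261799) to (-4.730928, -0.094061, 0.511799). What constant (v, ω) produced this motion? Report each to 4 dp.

Δθ = 0.511799 − 0.261799 = 0.250000
ω = Δθ/dt = 0.250000/0.5 = 0.5000
R = Δx/(sin θ' − sin θ) = -1.0000
v = R·ω = -1.0000·0.5000 = -0.5000

v = -0.5000, ω = 0.5000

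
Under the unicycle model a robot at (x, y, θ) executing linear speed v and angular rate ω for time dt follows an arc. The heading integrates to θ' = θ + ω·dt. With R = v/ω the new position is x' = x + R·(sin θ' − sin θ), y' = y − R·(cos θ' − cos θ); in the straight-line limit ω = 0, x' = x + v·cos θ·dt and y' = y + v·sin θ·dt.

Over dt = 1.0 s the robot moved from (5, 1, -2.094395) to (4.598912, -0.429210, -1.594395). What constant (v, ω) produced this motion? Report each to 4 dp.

v = 1.5000, ω = 0.5000

Δθ = -1.594395 − -2.094395 = 0.500000
ω = Δθ/dt = 0.500000/1.0 = 0.5000
R = −Δy/(cos θ' − cos θ) = 3.0000
v = R·ω = 3.0000·0.5000 = 1.5000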